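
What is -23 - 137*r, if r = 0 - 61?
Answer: 8334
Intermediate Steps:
r = -61
-23 - 137*r = -23 - 137*(-61) = -23 + 8357 = 8334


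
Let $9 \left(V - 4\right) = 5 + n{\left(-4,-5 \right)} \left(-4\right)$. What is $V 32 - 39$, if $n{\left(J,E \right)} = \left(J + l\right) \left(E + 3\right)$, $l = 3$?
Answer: $\frac{235}{3} \approx 78.333$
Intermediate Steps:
$n{\left(J,E \right)} = \left(3 + E\right) \left(3 + J\right)$ ($n{\left(J,E \right)} = \left(J + 3\right) \left(E + 3\right) = \left(3 + J\right) \left(3 + E\right) = \left(3 + E\right) \left(3 + J\right)$)
$V = \frac{11}{3}$ ($V = 4 + \frac{5 + \left(9 + 3 \left(-5\right) + 3 \left(-4\right) - -20\right) \left(-4\right)}{9} = 4 + \frac{5 + \left(9 - 15 - 12 + 20\right) \left(-4\right)}{9} = 4 + \frac{5 + 2 \left(-4\right)}{9} = 4 + \frac{5 - 8}{9} = 4 + \frac{1}{9} \left(-3\right) = 4 - \frac{1}{3} = \frac{11}{3} \approx 3.6667$)
$V 32 - 39 = \frac{11}{3} \cdot 32 - 39 = \frac{352}{3} - 39 = \frac{235}{3}$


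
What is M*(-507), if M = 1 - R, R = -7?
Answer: -4056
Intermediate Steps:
M = 8 (M = 1 - 1*(-7) = 1 + 7 = 8)
M*(-507) = 8*(-507) = -4056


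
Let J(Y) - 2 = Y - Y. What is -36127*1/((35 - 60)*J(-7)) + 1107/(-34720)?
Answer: 125427409/173600 ≈ 722.51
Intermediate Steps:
J(Y) = 2 (J(Y) = 2 + (Y - Y) = 2 + 0 = 2)
-36127*1/((35 - 60)*J(-7)) + 1107/(-34720) = -36127*1/(2*(35 - 60)) + 1107/(-34720) = -36127/(2*(-25)) + 1107*(-1/34720) = -36127/(-50) - 1107/34720 = -36127*(-1/50) - 1107/34720 = 36127/50 - 1107/34720 = 125427409/173600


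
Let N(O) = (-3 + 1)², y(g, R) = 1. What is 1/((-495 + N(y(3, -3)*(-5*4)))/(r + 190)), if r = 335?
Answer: -525/491 ≈ -1.0692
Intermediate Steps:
N(O) = 4 (N(O) = (-2)² = 4)
1/((-495 + N(y(3, -3)*(-5*4)))/(r + 190)) = 1/((-495 + 4)/(335 + 190)) = 1/(-491/525) = -525/491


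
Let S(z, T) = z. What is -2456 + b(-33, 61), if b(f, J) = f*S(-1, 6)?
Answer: -2423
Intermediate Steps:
b(f, J) = -f (b(f, J) = f*(-1) = -f)
-2456 + b(-33, 61) = -2456 - 1*(-33) = -2456 + 33 = -2423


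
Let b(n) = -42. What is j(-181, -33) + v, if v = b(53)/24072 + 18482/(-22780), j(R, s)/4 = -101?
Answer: -544076863/1344020 ≈ -404.81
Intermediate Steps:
j(R, s) = -404 (j(R, s) = 4*(-101) = -404)
v = -1092783/1344020 (v = -42/24072 + 18482/(-22780) = -42*1/24072 + 18482*(-1/22780) = -7/4012 - 9241/11390 = -1092783/1344020 ≈ -0.81307)
j(-181, -33) + v = -404 - 1092783/1344020 = -544076863/1344020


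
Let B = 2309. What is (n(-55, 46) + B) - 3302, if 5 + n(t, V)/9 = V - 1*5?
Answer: -669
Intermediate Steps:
n(t, V) = -90 + 9*V (n(t, V) = -45 + 9*(V - 1*5) = -45 + 9*(V - 5) = -45 + 9*(-5 + V) = -45 + (-45 + 9*V) = -90 + 9*V)
(n(-55, 46) + B) - 3302 = ((-90 + 9*46) + 2309) - 3302 = ((-90 + 414) + 2309) - 3302 = (324 + 2309) - 3302 = 2633 - 3302 = -669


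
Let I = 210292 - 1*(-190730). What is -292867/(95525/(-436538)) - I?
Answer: 89539947896/95525 ≈ 9.3735e+5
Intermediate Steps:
I = 401022 (I = 210292 + 190730 = 401022)
-292867/(95525/(-436538)) - I = -292867/(95525/(-436538)) - 1*401022 = -292867/(95525*(-1/436538)) - 401022 = -292867/(-95525/436538) - 401022 = -292867*(-436538/95525) - 401022 = 127847574446/95525 - 401022 = 89539947896/95525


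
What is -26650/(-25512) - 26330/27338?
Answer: 14206685/174361764 ≈ 0.081478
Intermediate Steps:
-26650/(-25512) - 26330/27338 = -26650*(-1/25512) - 26330*1/27338 = 13325/12756 - 13165/13669 = 14206685/174361764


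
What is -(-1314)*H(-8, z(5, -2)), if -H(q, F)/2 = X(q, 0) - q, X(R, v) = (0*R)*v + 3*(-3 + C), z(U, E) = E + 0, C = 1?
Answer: -5256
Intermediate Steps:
z(U, E) = E
X(R, v) = -6 (X(R, v) = (0*R)*v + 3*(-3 + 1) = 0*v + 3*(-2) = 0 - 6 = -6)
H(q, F) = 12 + 2*q (H(q, F) = -2*(-6 - q) = 12 + 2*q)
-(-1314)*H(-8, z(5, -2)) = -(-1314)*(12 + 2*(-8)) = -(-1314)*(12 - 16) = -(-1314)*(-4) = -2*2628 = -5256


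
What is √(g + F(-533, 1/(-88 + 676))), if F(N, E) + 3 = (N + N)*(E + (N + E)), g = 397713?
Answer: √425955009/21 ≈ 982.79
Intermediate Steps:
F(N, E) = -3 + 2*N*(N + 2*E) (F(N, E) = -3 + (N + N)*(E + (N + E)) = -3 + (2*N)*(E + (E + N)) = -3 + (2*N)*(N + 2*E) = -3 + 2*N*(N + 2*E))
√(g + F(-533, 1/(-88 + 676))) = √(397713 + (-3 + 2*(-533)² + 4*(-533)/(-88 + 676))) = √(397713 + (-3 + 2*284089 + 4*(-533)/588)) = √(397713 + (-3 + 568178 + 4*(1/588)*(-533))) = √(397713 + (-3 + 568178 - 533/147)) = √(397713 + 83521192/147) = √(141985003/147) = √425955009/21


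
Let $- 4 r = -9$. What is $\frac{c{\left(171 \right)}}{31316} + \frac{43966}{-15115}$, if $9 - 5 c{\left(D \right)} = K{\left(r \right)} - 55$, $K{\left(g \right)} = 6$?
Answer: $- \frac{688331961}{236670670} \approx -2.9084$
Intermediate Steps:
$r = \frac{9}{4}$ ($r = \left(- \frac{1}{4}\right) \left(-9\right) = \frac{9}{4} \approx 2.25$)
$c{\left(D \right)} = \frac{58}{5}$ ($c{\left(D \right)} = \frac{9}{5} - \frac{6 - 55}{5} = \frac{9}{5} - - \frac{49}{5} = \frac{9}{5} + \frac{49}{5} = \frac{58}{5}$)
$\frac{c{\left(171 \right)}}{31316} + \frac{43966}{-15115} = \frac{58}{5 \cdot 31316} + \frac{43966}{-15115} = \frac{58}{5} \cdot \frac{1}{31316} + 43966 \left(- \frac{1}{15115}\right) = \frac{29}{78290} - \frac{43966}{15115} = - \frac{688331961}{236670670}$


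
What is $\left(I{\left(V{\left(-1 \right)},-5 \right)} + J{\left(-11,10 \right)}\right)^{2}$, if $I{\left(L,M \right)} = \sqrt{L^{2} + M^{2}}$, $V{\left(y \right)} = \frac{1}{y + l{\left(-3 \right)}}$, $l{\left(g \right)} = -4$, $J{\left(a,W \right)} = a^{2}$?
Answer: $\frac{\left(605 + \sqrt{626}\right)^{2}}{25} \approx 15877.0$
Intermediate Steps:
$V{\left(y \right)} = \frac{1}{-4 + y}$ ($V{\left(y \right)} = \frac{1}{y - 4} = \frac{1}{-4 + y}$)
$\left(I{\left(V{\left(-1 \right)},-5 \right)} + J{\left(-11,10 \right)}\right)^{2} = \left(\sqrt{\left(\frac{1}{-4 - 1}\right)^{2} + \left(-5\right)^{2}} + \left(-11\right)^{2}\right)^{2} = \left(\sqrt{\left(\frac{1}{-5}\right)^{2} + 25} + 121\right)^{2} = \left(\sqrt{\left(- \frac{1}{5}\right)^{2} + 25} + 121\right)^{2} = \left(\sqrt{\frac{1}{25} + 25} + 121\right)^{2} = \left(\sqrt{\frac{626}{25}} + 121\right)^{2} = \left(\frac{\sqrt{626}}{5} + 121\right)^{2} = \left(121 + \frac{\sqrt{626}}{5}\right)^{2}$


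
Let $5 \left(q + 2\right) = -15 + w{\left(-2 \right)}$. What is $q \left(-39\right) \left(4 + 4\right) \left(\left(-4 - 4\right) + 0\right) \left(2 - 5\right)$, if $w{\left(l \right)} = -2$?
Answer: $\frac{202176}{5} \approx 40435.0$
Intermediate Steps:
$q = - \frac{27}{5}$ ($q = -2 + \frac{-15 - 2}{5} = -2 + \frac{1}{5} \left(-17\right) = -2 - \frac{17}{5} = - \frac{27}{5} \approx -5.4$)
$q \left(-39\right) \left(4 + 4\right) \left(\left(-4 - 4\right) + 0\right) \left(2 - 5\right) = \left(- \frac{27}{5}\right) \left(-39\right) \left(4 + 4\right) \left(\left(-4 - 4\right) + 0\right) \left(2 - 5\right) = \frac{1053 \cdot 8 \left(-8 + 0\right) \left(-3\right)}{5} = \frac{1053 \cdot 8 \left(\left(-8\right) \left(-3\right)\right)}{5} = \frac{1053 \cdot 8 \cdot 24}{5} = \frac{1053}{5} \cdot 192 = \frac{202176}{5}$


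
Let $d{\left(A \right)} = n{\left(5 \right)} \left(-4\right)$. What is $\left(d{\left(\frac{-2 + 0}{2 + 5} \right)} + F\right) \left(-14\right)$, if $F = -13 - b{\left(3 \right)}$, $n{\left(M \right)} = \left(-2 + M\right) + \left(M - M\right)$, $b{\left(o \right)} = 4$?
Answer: $406$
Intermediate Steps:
$n{\left(M \right)} = -2 + M$ ($n{\left(M \right)} = \left(-2 + M\right) + 0 = -2 + M$)
$F = -17$ ($F = -13 - 4 = -17$)
$d{\left(A \right)} = -12$ ($d{\left(A \right)} = \left(-2 + 5\right) \left(-4\right) = 3 \left(-4\right) = -12$)
$\left(d{\left(\frac{-2 + 0}{2 + 5} \right)} + F\right) \left(-14\right) = \left(-12 - 17\right) \left(-14\right) = \left(-29\right) \left(-14\right) = 406$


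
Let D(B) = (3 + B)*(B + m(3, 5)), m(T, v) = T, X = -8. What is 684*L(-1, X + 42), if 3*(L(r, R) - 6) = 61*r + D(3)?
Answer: -1596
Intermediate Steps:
D(B) = (3 + B)**2 (D(B) = (3 + B)*(B + 3) = (3 + B)*(3 + B) = (3 + B)**2)
L(r, R) = 18 + 61*r/3 (L(r, R) = 6 + (61*r + (9 + 3**2 + 6*3))/3 = 6 + (61*r + (9 + 9 + 18))/3 = 6 + (61*r + 36)/3 = 6 + (36 + 61*r)/3 = 6 + (12 + 61*r/3) = 18 + 61*r/3)
684*L(-1, X + 42) = 684*(18 + (61/3)*(-1)) = 684*(18 - 61/3) = 684*(-7/3) = -1596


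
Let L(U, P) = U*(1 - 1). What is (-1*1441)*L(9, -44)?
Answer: 0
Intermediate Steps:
L(U, P) = 0 (L(U, P) = U*0 = 0)
(-1*1441)*L(9, -44) = -1*1441*0 = -1441*0 = 0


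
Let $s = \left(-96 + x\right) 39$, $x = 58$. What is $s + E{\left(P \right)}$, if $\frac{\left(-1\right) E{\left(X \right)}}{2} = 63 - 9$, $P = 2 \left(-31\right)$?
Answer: $-1590$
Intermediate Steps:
$P = -62$
$E{\left(X \right)} = -108$ ($E{\left(X \right)} = - 2 \left(63 - 9\right) = \left(-2\right) 54 = -108$)
$s = -1482$ ($s = \left(-96 + 58\right) 39 = \left(-38\right) 39 = -1482$)
$s + E{\left(P \right)} = -1482 - 108 = -1590$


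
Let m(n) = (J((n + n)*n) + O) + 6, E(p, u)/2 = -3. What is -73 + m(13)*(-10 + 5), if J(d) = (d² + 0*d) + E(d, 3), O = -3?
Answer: -571278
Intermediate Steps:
E(p, u) = -6 (E(p, u) = 2*(-3) = -6)
J(d) = -6 + d² (J(d) = (d² + 0*d) - 6 = (d² + 0) - 6 = d² - 6 = -6 + d²)
m(n) = -3 + 4*n⁴ (m(n) = ((-6 + ((n + n)*n)²) - 3) + 6 = ((-6 + ((2*n)*n)²) - 3) + 6 = ((-6 + (2*n²)²) - 3) + 6 = ((-6 + 4*n⁴) - 3) + 6 = (-9 + 4*n⁴) + 6 = -3 + 4*n⁴)
-73 + m(13)*(-10 + 5) = -73 + (-3 + 4*13⁴)*(-10 + 5) = -73 + (-3 + 4*28561)*(-5) = -73 + (-3 + 114244)*(-5) = -73 + 114241*(-5) = -73 - 571205 = -571278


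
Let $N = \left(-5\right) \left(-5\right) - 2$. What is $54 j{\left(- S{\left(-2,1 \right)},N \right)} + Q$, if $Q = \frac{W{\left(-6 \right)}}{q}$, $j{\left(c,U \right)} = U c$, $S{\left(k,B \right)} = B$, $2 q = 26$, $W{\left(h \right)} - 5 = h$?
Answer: $- \frac{16147}{13} \approx -1242.1$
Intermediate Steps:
$W{\left(h \right)} = 5 + h$
$q = 13$ ($q = \frac{1}{2} \cdot 26 = 13$)
$N = 23$ ($N = 25 - 2 = 23$)
$Q = - \frac{1}{13}$ ($Q = \frac{5 - 6}{13} = \left(-1\right) \frac{1}{13} = - \frac{1}{13} \approx -0.076923$)
$54 j{\left(- S{\left(-2,1 \right)},N \right)} + Q = 54 \cdot 23 \left(\left(-1\right) 1\right) - \frac{1}{13} = 54 \cdot 23 \left(-1\right) - \frac{1}{13} = 54 \left(-23\right) - \frac{1}{13} = -1242 - \frac{1}{13} = - \frac{16147}{13}$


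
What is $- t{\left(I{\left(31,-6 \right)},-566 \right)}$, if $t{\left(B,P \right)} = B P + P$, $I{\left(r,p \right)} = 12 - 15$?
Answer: $-1132$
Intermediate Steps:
$I{\left(r,p \right)} = -3$ ($I{\left(r,p \right)} = 12 - 15 = -3$)
$t{\left(B,P \right)} = P + B P$
$- t{\left(I{\left(31,-6 \right)},-566 \right)} = - \left(-566\right) \left(1 - 3\right) = - \left(-566\right) \left(-2\right) = \left(-1\right) 1132 = -1132$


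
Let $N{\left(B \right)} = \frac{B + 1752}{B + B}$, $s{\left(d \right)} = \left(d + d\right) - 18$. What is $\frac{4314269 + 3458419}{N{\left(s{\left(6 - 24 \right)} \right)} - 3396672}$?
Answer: $- \frac{139908384}{61140379} \approx -2.2883$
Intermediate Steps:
$s{\left(d \right)} = -18 + 2 d$ ($s{\left(d \right)} = 2 d - 18 = -18 + 2 d$)
$N{\left(B \right)} = \frac{1752 + B}{2 B}$
$\frac{4314269 + 3458419}{N{\left(s{\left(6 - 24 \right)} \right)} - 3396672} = \frac{4314269 + 3458419}{\frac{1752 + \left(-18 + 2 \left(6 - 24\right)\right)}{2 \left(-18 + 2 \left(6 - 24\right)\right)} - 3396672} = \frac{7772688}{\frac{1752 + \left(-18 + 2 \left(6 - 24\right)\right)}{2 \left(-18 + 2 \left(6 - 24\right)\right)} - 3396672} = \frac{7772688}{\frac{1752 + \left(-18 + 2 \left(-18\right)\right)}{2 \left(-18 + 2 \left(-18\right)\right)} - 3396672} = \frac{7772688}{\frac{1752 - 54}{2 \left(-18 - 36\right)} - 3396672} = \frac{7772688}{\frac{1752 - 54}{2 \left(-54\right)} - 3396672} = \frac{7772688}{\frac{1}{2} \left(- \frac{1}{54}\right) 1698 - 3396672} = \frac{7772688}{- \frac{283}{18} - 3396672} = \frac{7772688}{- \frac{61140379}{18}} = 7772688 \left(- \frac{18}{61140379}\right) = - \frac{139908384}{61140379}$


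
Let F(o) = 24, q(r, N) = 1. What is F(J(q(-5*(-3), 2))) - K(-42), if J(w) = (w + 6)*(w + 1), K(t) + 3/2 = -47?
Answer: 145/2 ≈ 72.500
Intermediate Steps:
K(t) = -97/2 (K(t) = -3/2 - 47 = -97/2)
J(w) = (1 + w)*(6 + w) (J(w) = (6 + w)*(1 + w) = (1 + w)*(6 + w))
F(J(q(-5*(-3), 2))) - K(-42) = 24 - 1*(-97/2) = 24 + 97/2 = 145/2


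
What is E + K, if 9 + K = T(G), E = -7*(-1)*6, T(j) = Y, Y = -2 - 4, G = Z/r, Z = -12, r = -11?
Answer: 27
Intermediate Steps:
G = 12/11 (G = -12/(-11) = -12*(-1/11) = 12/11 ≈ 1.0909)
Y = -6
T(j) = -6
E = 42 (E = 7*6 = 42)
K = -15 (K = -9 - 6 = -15)
E + K = 42 - 15 = 27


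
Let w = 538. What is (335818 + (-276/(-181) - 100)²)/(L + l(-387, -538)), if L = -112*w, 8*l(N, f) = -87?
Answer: -90555427792/15795224735 ≈ -5.7331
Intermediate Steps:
l(N, f) = -87/8 (l(N, f) = (⅛)*(-87) = -87/8)
L = -60256 (L = -112*538 = -60256)
(335818 + (-276/(-181) - 100)²)/(L + l(-387, -538)) = (335818 + (-276/(-181) - 100)²)/(-60256 - 87/8) = (335818 + (-276*(-1/181) - 100)²)/(-482135/8) = (335818 + (276/181 - 100)²)*(-8/482135) = (335818 + (-17824/181)²)*(-8/482135) = (335818 + 317694976/32761)*(-8/482135) = (11319428474/32761)*(-8/482135) = -90555427792/15795224735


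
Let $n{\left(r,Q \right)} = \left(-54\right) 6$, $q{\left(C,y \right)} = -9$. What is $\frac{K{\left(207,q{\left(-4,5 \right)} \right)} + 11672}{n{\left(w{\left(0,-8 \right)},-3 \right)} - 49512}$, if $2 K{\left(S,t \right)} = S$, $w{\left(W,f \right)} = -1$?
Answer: $- \frac{23551}{99672} \approx -0.23628$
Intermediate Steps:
$K{\left(S,t \right)} = \frac{S}{2}$
$n{\left(r,Q \right)} = -324$
$\frac{K{\left(207,q{\left(-4,5 \right)} \right)} + 11672}{n{\left(w{\left(0,-8 \right)},-3 \right)} - 49512} = \frac{\frac{1}{2} \cdot 207 + 11672}{-324 - 49512} = \frac{\frac{207}{2} + 11672}{-49836} = \frac{23551}{2} \left(- \frac{1}{49836}\right) = - \frac{23551}{99672}$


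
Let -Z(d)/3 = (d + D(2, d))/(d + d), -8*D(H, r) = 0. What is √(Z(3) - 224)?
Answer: I*√902/2 ≈ 15.017*I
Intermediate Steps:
D(H, r) = 0 (D(H, r) = -⅛*0 = 0)
Z(d) = -3/2 (Z(d) = -3*(d + 0)/(d + d) = -3*d/(2*d) = -3*d*1/(2*d) = -3*½ = -3/2)
√(Z(3) - 224) = √(-3/2 - 224) = √(-451/2) = I*√902/2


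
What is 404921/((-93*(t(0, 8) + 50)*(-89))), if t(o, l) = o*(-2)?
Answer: 404921/413850 ≈ 0.97842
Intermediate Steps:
t(o, l) = -2*o
404921/((-93*(t(0, 8) + 50)*(-89))) = 404921/((-93*(-2*0 + 50)*(-89))) = 404921/((-93*(0 + 50)*(-89))) = 404921/((-93*50*(-89))) = 404921/((-4650*(-89))) = 404921/413850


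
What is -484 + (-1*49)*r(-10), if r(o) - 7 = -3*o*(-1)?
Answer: 643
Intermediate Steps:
r(o) = 7 + 3*o (r(o) = 7 - 3*o*(-1) = 7 + 3*o)
-484 + (-1*49)*r(-10) = -484 + (-1*49)*(7 + 3*(-10)) = -484 - 49*(7 - 30) = -484 - 49*(-23) = -484 + 1127 = 643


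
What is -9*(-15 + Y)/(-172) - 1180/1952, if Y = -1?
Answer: -30253/20984 ≈ -1.4417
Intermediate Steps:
-9*(-15 + Y)/(-172) - 1180/1952 = -9*(-15 - 1)/(-172) - 1180/1952 = -9*(-16)*(-1/172) - 1180*1/1952 = 144*(-1/172) - 295/488 = -36/43 - 295/488 = -30253/20984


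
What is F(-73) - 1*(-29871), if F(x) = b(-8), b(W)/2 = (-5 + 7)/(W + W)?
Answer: 119483/4 ≈ 29871.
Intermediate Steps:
b(W) = 2/W (b(W) = 2*((-5 + 7)/(W + W)) = 2*(2/((2*W))) = 2*(2*(1/(2*W))) = 2/W)
F(x) = -¼ (F(x) = 2/(-8) = 2*(-⅛) = -¼)
F(-73) - 1*(-29871) = -¼ - 1*(-29871) = -¼ + 29871 = 119483/4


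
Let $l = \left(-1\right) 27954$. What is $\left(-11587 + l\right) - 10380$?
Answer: $-49921$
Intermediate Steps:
$l = -27954$
$\left(-11587 + l\right) - 10380 = \left(-11587 - 27954\right) - 10380 = -39541 - 10380 = -49921$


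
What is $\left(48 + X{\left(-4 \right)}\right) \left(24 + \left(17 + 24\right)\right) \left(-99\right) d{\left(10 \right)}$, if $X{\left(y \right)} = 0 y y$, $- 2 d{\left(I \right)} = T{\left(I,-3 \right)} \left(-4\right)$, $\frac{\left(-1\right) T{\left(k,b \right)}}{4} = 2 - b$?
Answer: $12355200$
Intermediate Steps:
$T{\left(k,b \right)} = -8 + 4 b$ ($T{\left(k,b \right)} = - 4 \left(2 - b\right) = -8 + 4 b$)
$d{\left(I \right)} = -40$ ($d{\left(I \right)} = - \frac{\left(-8 + 4 \left(-3\right)\right) \left(-4\right)}{2} = - \frac{\left(-8 - 12\right) \left(-4\right)}{2} = - \frac{\left(-20\right) \left(-4\right)}{2} = \left(- \frac{1}{2}\right) 80 = -40$)
$X{\left(y \right)} = 0$ ($X{\left(y \right)} = 0 y = 0$)
$\left(48 + X{\left(-4 \right)}\right) \left(24 + \left(17 + 24\right)\right) \left(-99\right) d{\left(10 \right)} = \left(48 + 0\right) \left(24 + \left(17 + 24\right)\right) \left(-99\right) \left(-40\right) = 48 \left(24 + 41\right) \left(-99\right) \left(-40\right) = 48 \cdot 65 \left(-99\right) \left(-40\right) = 3120 \left(-99\right) \left(-40\right) = \left(-308880\right) \left(-40\right) = 12355200$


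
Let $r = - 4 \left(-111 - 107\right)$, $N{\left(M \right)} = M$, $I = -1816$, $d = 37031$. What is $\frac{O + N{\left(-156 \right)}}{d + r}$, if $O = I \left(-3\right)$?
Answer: $\frac{5292}{37903} \approx 0.13962$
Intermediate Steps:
$O = 5448$ ($O = \left(-1816\right) \left(-3\right) = 5448$)
$r = 872$ ($r = \left(-4\right) \left(-218\right) = 872$)
$\frac{O + N{\left(-156 \right)}}{d + r} = \frac{5448 - 156}{37031 + 872} = \frac{5292}{37903}$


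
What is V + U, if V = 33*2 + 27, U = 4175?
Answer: 4268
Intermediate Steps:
V = 93 (V = 66 + 27 = 93)
V + U = 93 + 4175 = 4268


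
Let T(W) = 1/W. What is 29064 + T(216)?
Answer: 6277825/216 ≈ 29064.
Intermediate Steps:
29064 + T(216) = 29064 + 1/216 = 6277825/216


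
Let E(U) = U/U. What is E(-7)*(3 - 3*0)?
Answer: 3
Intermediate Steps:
E(U) = 1
E(-7)*(3 - 3*0) = 1*(3 - 3*0) = 1*(3 + 0) = 1*3 = 3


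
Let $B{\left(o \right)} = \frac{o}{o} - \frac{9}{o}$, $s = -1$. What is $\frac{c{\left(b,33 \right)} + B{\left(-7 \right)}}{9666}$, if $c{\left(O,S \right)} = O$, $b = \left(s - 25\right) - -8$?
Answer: $- \frac{55}{33831} \approx -0.0016257$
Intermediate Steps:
$B{\left(o \right)} = 1 - \frac{9}{o}$
$b = -18$ ($b = \left(-1 - 25\right) - -8 = \left(-1 - 25\right) + 8 = -26 + 8 = -18$)
$\frac{c{\left(b,33 \right)} + B{\left(-7 \right)}}{9666} = \frac{-18 + \frac{-9 - 7}{-7}}{9666} = \left(-18 - - \frac{16}{7}\right) \frac{1}{9666} = \left(-18 + \frac{16}{7}\right) \frac{1}{9666} = \left(- \frac{110}{7}\right) \frac{1}{9666} = - \frac{55}{33831}$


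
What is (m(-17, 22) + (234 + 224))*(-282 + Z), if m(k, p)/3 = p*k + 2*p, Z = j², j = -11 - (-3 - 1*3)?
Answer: 136724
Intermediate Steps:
j = -5 (j = -11 - (-3 - 3) = -11 - 1*(-6) = -11 + 6 = -5)
Z = 25 (Z = (-5)² = 25)
m(k, p) = 6*p + 3*k*p (m(k, p) = 3*(p*k + 2*p) = 3*(k*p + 2*p) = 3*(2*p + k*p) = 6*p + 3*k*p)
(m(-17, 22) + (234 + 224))*(-282 + Z) = (3*22*(2 - 17) + (234 + 224))*(-282 + 25) = (3*22*(-15) + 458)*(-257) = (-990 + 458)*(-257) = -532*(-257) = 136724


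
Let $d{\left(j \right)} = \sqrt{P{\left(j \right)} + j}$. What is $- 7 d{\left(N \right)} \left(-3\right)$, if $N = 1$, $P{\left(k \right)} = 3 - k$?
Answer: $21 \sqrt{3} \approx 36.373$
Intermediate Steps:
$d{\left(j \right)} = \sqrt{3}$ ($d{\left(j \right)} = \sqrt{\left(3 - j\right) + j} = \sqrt{3}$)
$- 7 d{\left(N \right)} \left(-3\right) = - 7 \sqrt{3} \left(-3\right) = 21 \sqrt{3}$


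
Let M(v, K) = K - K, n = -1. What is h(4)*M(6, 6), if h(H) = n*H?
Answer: 0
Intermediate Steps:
M(v, K) = 0
h(H) = -H
h(4)*M(6, 6) = -1*4*0 = -4*0 = 0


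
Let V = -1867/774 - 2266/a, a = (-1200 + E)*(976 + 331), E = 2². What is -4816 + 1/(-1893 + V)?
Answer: -1380535546894379/286656020693 ≈ -4816.0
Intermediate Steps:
E = 4
a = -1563172 (a = (-1200 + 4)*(976 + 331) = -1196*1307 = -1563172)
V = -364586030/151236891 (V = -1867/774 - 2266/(-1563172) = -1867*1/774 - 2266*(-1/1563172) = -1867/774 + 1133/781586 = -364586030/151236891 ≈ -2.4107)
-4816 + 1/(-1893 + V) = -4816 + 1/(-1893 - 364586030/151236891) = -4816 + 1/(-286656020693/151236891) = -4816 - 151236891/286656020693 = -1380535546894379/286656020693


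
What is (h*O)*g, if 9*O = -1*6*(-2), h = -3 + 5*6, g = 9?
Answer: 324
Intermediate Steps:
h = 27 (h = -3 + 30 = 27)
O = 4/3 (O = (-1*6*(-2))/9 = (-6*(-2))/9 = (1/9)*12 = 4/3 ≈ 1.3333)
(h*O)*g = (27*(4/3))*9 = 36*9 = 324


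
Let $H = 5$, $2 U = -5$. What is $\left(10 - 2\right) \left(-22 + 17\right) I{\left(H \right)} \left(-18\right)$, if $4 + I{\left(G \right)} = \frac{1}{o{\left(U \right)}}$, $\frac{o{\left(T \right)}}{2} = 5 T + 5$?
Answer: $-2928$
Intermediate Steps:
$U = - \frac{5}{2}$ ($U = \frac{1}{2} \left(-5\right) = - \frac{5}{2} \approx -2.5$)
$o{\left(T \right)} = 10 + 10 T$ ($o{\left(T \right)} = 2 \left(5 T + 5\right) = 2 \left(5 + 5 T\right) = 10 + 10 T$)
$I{\left(G \right)} = - \frac{61}{15}$ ($I{\left(G \right)} = -4 + \frac{1}{10 + 10 \left(- \frac{5}{2}\right)} = -4 + \frac{1}{10 - 25} = -4 + \frac{1}{-15} = -4 - \frac{1}{15} = - \frac{61}{15}$)
$\left(10 - 2\right) \left(-22 + 17\right) I{\left(H \right)} \left(-18\right) = \left(10 - 2\right) \left(-22 + 17\right) \left(- \frac{61}{15}\right) \left(-18\right) = 8 \left(-5\right) \left(- \frac{61}{15}\right) \left(-18\right) = \left(-40\right) \left(- \frac{61}{15}\right) \left(-18\right) = \frac{488}{3} \left(-18\right) = -2928$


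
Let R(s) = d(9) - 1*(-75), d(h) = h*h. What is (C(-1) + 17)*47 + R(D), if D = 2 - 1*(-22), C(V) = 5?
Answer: 1190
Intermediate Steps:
d(h) = h²
D = 24 (D = 2 + 22 = 24)
R(s) = 156 (R(s) = 9² - 1*(-75) = 81 + 75 = 156)
(C(-1) + 17)*47 + R(D) = (5 + 17)*47 + 156 = 22*47 + 156 = 1034 + 156 = 1190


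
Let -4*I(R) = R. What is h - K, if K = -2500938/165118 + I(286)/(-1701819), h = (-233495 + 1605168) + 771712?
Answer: 602297476580418455/281000949642 ≈ 2.1434e+6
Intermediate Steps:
I(R) = -R/4
h = 2143385 (h = 1371673 + 771712 = 2143385)
K = -4256132000285/281000949642 (K = -2500938/165118 - 1/4*286/(-1701819) = -2500938*1/165118 - 143/2*(-1/1701819) = -1250469/82559 + 143/3403638 = -4256132000285/281000949642 ≈ -15.146)
h - K = 2143385 - 1*(-4256132000285/281000949642) = 2143385 + 4256132000285/281000949642 = 602297476580418455/281000949642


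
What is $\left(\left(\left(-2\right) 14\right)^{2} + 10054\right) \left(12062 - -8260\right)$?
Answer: $220249836$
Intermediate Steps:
$\left(\left(\left(-2\right) 14\right)^{2} + 10054\right) \left(12062 - -8260\right) = \left(\left(-28\right)^{2} + 10054\right) \left(12062 + 8260\right) = \left(784 + 10054\right) 20322 = 10838 \cdot 20322 = 220249836$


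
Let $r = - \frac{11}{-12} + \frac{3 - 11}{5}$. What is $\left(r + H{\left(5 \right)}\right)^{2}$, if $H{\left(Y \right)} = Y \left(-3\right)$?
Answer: $\frac{885481}{3600} \approx 245.97$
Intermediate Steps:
$H{\left(Y \right)} = - 3 Y$
$r = - \frac{41}{60}$ ($r = \left(-11\right) \left(- \frac{1}{12}\right) + \left(3 - 11\right) \frac{1}{5} = \frac{11}{12} - \frac{8}{5} = - \frac{41}{60} \approx -0.68333$)
$\left(r + H{\left(5 \right)}\right)^{2} = \left(- \frac{41}{60} - 15\right)^{2} = \left(- \frac{941}{60}\right)^{2} = \frac{885481}{3600}$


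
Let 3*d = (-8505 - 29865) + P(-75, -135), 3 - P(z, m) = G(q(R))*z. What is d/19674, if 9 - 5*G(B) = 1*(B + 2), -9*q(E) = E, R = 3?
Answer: -38257/59022 ≈ -0.64818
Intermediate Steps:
q(E) = -E/9
G(B) = 7/5 - B/5 (G(B) = 9/5 - (B + 2)/5 = 9/5 - (2 + B)/5 = 9/5 + (-⅖ - B/5) = 7/5 - B/5)
P(z, m) = 3 - 22*z/15 (P(z, m) = 3 - (7/5 - (-1)*3/45)*z = 3 - (7/5 - ⅕*(-⅓))*z = 3 - (7/5 + 1/15)*z = 3 - 22*z/15)
d = -38257/3 (d = ((-8505 - 29865) + (3 - 22/15*(-75)))/3 = (-38370 + (3 + 110))/3 = (-38370 + 113)/3 = (⅓)*(-38257) = -38257/3 ≈ -12752.)
d/19674 = -38257/3/19674 = -38257/3*1/19674 = -38257/59022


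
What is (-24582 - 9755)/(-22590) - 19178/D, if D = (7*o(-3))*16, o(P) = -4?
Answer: 112153499/2530080 ≈ 44.328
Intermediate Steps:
D = -448 (D = (7*(-4))*16 = -28*16 = -448)
(-24582 - 9755)/(-22590) - 19178/D = (-24582 - 9755)/(-22590) - 19178/(-448) = -34337*(-1/22590) - 19178*(-1/448) = 34337/22590 + 9589/224 = 112153499/2530080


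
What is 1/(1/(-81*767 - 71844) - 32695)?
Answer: -133971/4380181846 ≈ -3.0586e-5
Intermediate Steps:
1/(1/(-81*767 - 71844) - 32695) = 1/(1/(-62127 - 71844) - 32695) = 1/(1/(-133971) - 32695) = 1/(-1/133971 - 32695) = 1/(-4380181846/133971) = -133971/4380181846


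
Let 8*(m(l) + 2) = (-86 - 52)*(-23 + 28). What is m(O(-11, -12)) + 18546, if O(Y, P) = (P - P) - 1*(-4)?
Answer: 73831/4 ≈ 18458.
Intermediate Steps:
O(Y, P) = 4 (O(Y, P) = 0 + 4 = 4)
m(l) = -353/4 (m(l) = -2 + ((-86 - 52)*(-23 + 28))/8 = -2 + (-138*5)/8 = -2 + (1/8)*(-690) = -2 - 345/4 = -353/4)
m(O(-11, -12)) + 18546 = -353/4 + 18546 = 73831/4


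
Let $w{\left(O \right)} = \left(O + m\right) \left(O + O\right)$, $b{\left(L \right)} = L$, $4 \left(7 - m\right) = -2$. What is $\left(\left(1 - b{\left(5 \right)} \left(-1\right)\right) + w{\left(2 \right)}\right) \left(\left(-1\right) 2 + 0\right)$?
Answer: $-88$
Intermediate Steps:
$m = \frac{15}{2}$ ($m = 7 - - \frac{1}{2} = 7 + \frac{1}{2} = \frac{15}{2} \approx 7.5$)
$w{\left(O \right)} = 2 O \left(\frac{15}{2} + O\right)$ ($w{\left(O \right)} = \left(O + \frac{15}{2}\right) \left(O + O\right) = \left(\frac{15}{2} + O\right) 2 O = 2 O \left(\frac{15}{2} + O\right)$)
$\left(\left(1 - b{\left(5 \right)} \left(-1\right)\right) + w{\left(2 \right)}\right) \left(\left(-1\right) 2 + 0\right) = \left(\left(1 - 5 \left(-1\right)\right) + 2 \left(15 + 2 \cdot 2\right)\right) \left(\left(-1\right) 2 + 0\right) = \left(\left(1 - -5\right) + 2 \left(15 + 4\right)\right) \left(-2 + 0\right) = \left(\left(1 + 5\right) + 2 \cdot 19\right) \left(-2\right) = \left(6 + 38\right) \left(-2\right) = 44 \left(-2\right) = -88$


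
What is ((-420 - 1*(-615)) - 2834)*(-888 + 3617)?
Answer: -7201831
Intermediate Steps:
((-420 - 1*(-615)) - 2834)*(-888 + 3617) = ((-420 + 615) - 2834)*2729 = (195 - 2834)*2729 = -2639*2729 = -7201831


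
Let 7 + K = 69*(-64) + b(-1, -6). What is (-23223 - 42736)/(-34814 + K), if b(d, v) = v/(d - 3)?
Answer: 131918/78471 ≈ 1.6811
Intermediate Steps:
b(d, v) = v/(-3 + d)
K = -8843/2 (K = -7 + (69*(-64) - 6/(-3 - 1)) = -7 + (-4416 - 6/(-4)) = -7 + (-4416 - 6*(-¼)) = -7 + (-4416 + 3/2) = -7 - 8829/2 = -8843/2 ≈ -4421.5)
(-23223 - 42736)/(-34814 + K) = (-23223 - 42736)/(-34814 - 8843/2) = -65959/(-78471/2) = -65959*(-2/78471) = 131918/78471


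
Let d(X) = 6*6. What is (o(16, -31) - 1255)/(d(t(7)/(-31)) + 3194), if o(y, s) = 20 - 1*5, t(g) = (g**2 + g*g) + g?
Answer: -124/323 ≈ -0.38390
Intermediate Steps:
t(g) = g + 2*g**2 (t(g) = (g**2 + g**2) + g = 2*g**2 + g = g + 2*g**2)
d(X) = 36
o(y, s) = 15 (o(y, s) = 20 - 5 = 15)
(o(16, -31) - 1255)/(d(t(7)/(-31)) + 3194) = (15 - 1255)/(36 + 3194) = -1240/3230 = -1240*1/3230 = -124/323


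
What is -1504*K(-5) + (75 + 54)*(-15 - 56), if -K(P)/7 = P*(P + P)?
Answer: 517241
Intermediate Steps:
K(P) = -14*P² (K(P) = -7*P*(P + P) = -7*P*2*P = -14*P²)
-1504*K(-5) + (75 + 54)*(-15 - 56) = -1504*(-14*(-5)²) + (75 + 54)*(-15 - 56) = -1504*(-14*25) + 129*(-71) = -1504*(-350) - 9159 = -94*(-5600) - 9159 = 526400 - 9159 = 517241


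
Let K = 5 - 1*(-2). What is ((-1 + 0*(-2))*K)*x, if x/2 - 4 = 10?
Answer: -196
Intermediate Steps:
x = 28 (x = 8 + 2*10 = 8 + 20 = 28)
K = 7 (K = 5 + 2 = 7)
((-1 + 0*(-2))*K)*x = ((-1 + 0*(-2))*7)*28 = ((-1 + 0)*7)*28 = -1*7*28 = -7*28 = -196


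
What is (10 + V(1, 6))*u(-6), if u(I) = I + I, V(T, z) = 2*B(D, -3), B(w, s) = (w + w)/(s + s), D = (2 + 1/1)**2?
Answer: -48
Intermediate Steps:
D = 9 (D = (2 + 1)**2 = 3**2 = 9)
B(w, s) = w/s (B(w, s) = (2*w)/((2*s)) = (2*w)*(1/(2*s)) = w/s)
V(T, z) = -6 (V(T, z) = 2*(9/(-3)) = 2*(9*(-1/3)) = 2*(-3) = -6)
u(I) = 2*I
(10 + V(1, 6))*u(-6) = (10 - 6)*(2*(-6)) = 4*(-12) = -48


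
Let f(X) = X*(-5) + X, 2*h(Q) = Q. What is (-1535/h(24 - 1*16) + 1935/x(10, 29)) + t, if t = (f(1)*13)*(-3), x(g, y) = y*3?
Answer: -23839/116 ≈ -205.51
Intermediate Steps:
h(Q) = Q/2
x(g, y) = 3*y
f(X) = -4*X (f(X) = -5*X + X = -4*X)
t = 156 (t = (-4*1*13)*(-3) = -4*13*(-3) = -52*(-3) = 156)
(-1535/h(24 - 1*16) + 1935/x(10, 29)) + t = (-1535*2/(24 - 1*16) + 1935/((3*29))) + 156 = (-1535*2/(24 - 16) + 1935/87) + 156 = (-1535/((1/2)*8) + 1935*(1/87)) + 156 = (-1535/4 + 645/29) + 156 = -41935/116 + 156 = -23839/116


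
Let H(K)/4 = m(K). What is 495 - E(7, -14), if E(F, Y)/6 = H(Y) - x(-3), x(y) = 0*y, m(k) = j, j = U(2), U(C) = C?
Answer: 447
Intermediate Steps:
j = 2
m(k) = 2
H(K) = 8 (H(K) = 4*2 = 8)
x(y) = 0
E(F, Y) = 48 (E(F, Y) = 6*(8 - 1*0) = 6*(8 + 0) = 6*8 = 48)
495 - E(7, -14) = 495 - 1*48 = 495 - 48 = 447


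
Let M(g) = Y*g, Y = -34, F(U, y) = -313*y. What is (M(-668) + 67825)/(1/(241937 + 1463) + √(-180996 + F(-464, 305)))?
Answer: 7345568600/5459511280386667 - 1787911397240000*I*√276461/5459511280386667 ≈ 1.3455e-6 - 172.19*I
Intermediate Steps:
M(g) = -34*g
(M(-668) + 67825)/(1/(241937 + 1463) + √(-180996 + F(-464, 305))) = (-34*(-668) + 67825)/(1/(241937 + 1463) + √(-180996 - 313*305)) = (22712 + 67825)/(1/243400 + √(-180996 - 95465)) = 90537/(1/243400 + √(-276461)) = 90537/(1/243400 + I*√276461)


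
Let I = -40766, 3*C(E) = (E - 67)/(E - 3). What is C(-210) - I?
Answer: 26049751/639 ≈ 40766.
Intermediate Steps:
C(E) = (-67 + E)/(3*(-3 + E)) (C(E) = ((E - 67)/(E - 3))/3 = ((-67 + E)/(-3 + E))/3 = (-67 + E)/(3*(-3 + E)))
C(-210) - I = (-67 - 210)/(3*(-3 - 210)) - 1*(-40766) = (1/3)*(-277)/(-213) + 40766 = (1/3)*(-1/213)*(-277) + 40766 = 277/639 + 40766 = 26049751/639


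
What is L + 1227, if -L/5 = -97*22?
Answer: 11897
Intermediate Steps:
L = 10670 (L = -(-485)*22 = -5*(-2134) = 10670)
L + 1227 = 10670 + 1227 = 11897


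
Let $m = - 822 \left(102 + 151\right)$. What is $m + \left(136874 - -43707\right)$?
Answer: $-27385$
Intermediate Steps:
$m = -207966$ ($m = \left(-822\right) 253 = -207966$)
$m + \left(136874 - -43707\right) = -207966 + \left(136874 - -43707\right) = -207966 + \left(136874 + 43707\right) = -207966 + 180581 = -27385$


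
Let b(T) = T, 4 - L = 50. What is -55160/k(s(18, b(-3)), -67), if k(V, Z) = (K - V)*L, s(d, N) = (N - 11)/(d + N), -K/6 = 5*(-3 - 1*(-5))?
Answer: -206850/10189 ≈ -20.301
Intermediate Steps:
L = -46 (L = 4 - 1*50 = 4 - 50 = -46)
K = -60 (K = -30*(-3 - 1*(-5)) = -30*(-3 + 5) = -30*2 = -6*10 = -60)
s(d, N) = (-11 + N)/(N + d)
k(V, Z) = 2760 + 46*V (k(V, Z) = (-60 - V)*(-46) = 2760 + 46*V)
-55160/k(s(18, b(-3)), -67) = -55160/(2760 + 46*((-11 - 3)/(-3 + 18))) = -55160/(2760 + 46*(-14/15)) = -55160/(2760 - 644/15) = -55160/40756/15 = -55160*15/40756 = -206850/10189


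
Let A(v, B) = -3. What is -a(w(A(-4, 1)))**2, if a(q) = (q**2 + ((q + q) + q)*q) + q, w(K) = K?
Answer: -1089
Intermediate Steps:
a(q) = q + 4*q**2 (a(q) = (q**2 + (2*q + q)*q) + q = (q**2 + (3*q)*q) + q = (q**2 + 3*q**2) + q = 4*q**2 + q = q + 4*q**2)
-a(w(A(-4, 1)))**2 = -(-3*(1 + 4*(-3)))**2 = -(-3*(1 - 12))**2 = -(-3*(-11))**2 = -1*33**2 = -1*1089 = -1089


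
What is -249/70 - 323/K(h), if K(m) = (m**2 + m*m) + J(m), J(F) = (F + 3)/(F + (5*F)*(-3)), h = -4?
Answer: -1712119/125370 ≈ -13.657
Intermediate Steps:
J(F) = -(3 + F)/(14*F) (J(F) = (3 + F)/(F - 15*F) = (3 + F)/((-14*F)) = (3 + F)*(-1/(14*F)) = -(3 + F)/(14*F))
K(m) = 2*m**2 + (-3 - m)/(14*m) (K(m) = (m**2 + m*m) + (-3 - m)/(14*m) = (m**2 + m**2) + (-3 - m)/(14*m) = 2*m**2 + (-3 - m)/(14*m))
-249/70 - 323/K(h) = -249/70 - 323*(-56/(-3 - 1*(-4) + 28*(-4)**3)) = -249*1/70 - 323*(-56/(-3 + 4 + 28*(-64))) = -249/70 - 323*(-56/(-3 + 4 - 1792)) = -249/70 - 323/((1/14)*(-1/4)*(-1791)) = -249/70 - 323/1791/56 = -249/70 - 323*56/1791 = -249/70 - 18088/1791 = -1712119/125370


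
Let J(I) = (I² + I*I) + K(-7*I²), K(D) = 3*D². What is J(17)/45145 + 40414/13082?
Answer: 16244744456/59058689 ≈ 275.06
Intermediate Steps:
J(I) = 2*I² + 147*I⁴ (J(I) = (I² + I*I) + 3*(-7*I²)² = (I² + I²) + 3*(49*I⁴) = 2*I² + 147*I⁴)
J(17)/45145 + 40414/13082 = (17²*(2 + 147*17²))/45145 + 40414/13082 = (289*(2 + 147*289))*(1/45145) + 40414*(1/13082) = (289*(2 + 42483))*(1/45145) + 20207/6541 = (289*42485)*(1/45145) + 20207/6541 = 12278165*(1/45145) + 20207/6541 = 2455633/9029 + 20207/6541 = 16244744456/59058689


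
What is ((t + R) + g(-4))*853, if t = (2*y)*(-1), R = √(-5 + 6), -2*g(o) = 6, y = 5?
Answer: -10236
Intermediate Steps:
g(o) = -3 (g(o) = -½*6 = -3)
R = 1 (R = √1 = 1)
t = -10 (t = (2*5)*(-1) = 10*(-1) = -10)
((t + R) + g(-4))*853 = ((-10 + 1) - 3)*853 = (-9 - 3)*853 = -12*853 = -10236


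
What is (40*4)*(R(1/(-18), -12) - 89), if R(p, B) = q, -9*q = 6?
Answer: -43040/3 ≈ -14347.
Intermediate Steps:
q = -⅔ (q = -⅑*6 = -⅔ ≈ -0.66667)
R(p, B) = -⅔
(40*4)*(R(1/(-18), -12) - 89) = (40*4)*(-⅔ - 89) = 160*(-269/3) = -43040/3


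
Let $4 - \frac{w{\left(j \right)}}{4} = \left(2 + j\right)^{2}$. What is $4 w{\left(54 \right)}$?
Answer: $-50112$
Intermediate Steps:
$w{\left(j \right)} = 16 - 4 \left(2 + j\right)^{2}$
$4 w{\left(54 \right)} = 4 \left(16 - 4 \left(2 + 54\right)^{2}\right) = 4 \left(16 - 4 \cdot 56^{2}\right) = 4 \left(16 - 12544\right) = 4 \left(-12528\right) = -50112$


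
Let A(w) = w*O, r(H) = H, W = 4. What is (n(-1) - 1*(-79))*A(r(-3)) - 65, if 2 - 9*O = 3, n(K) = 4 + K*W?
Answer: -116/3 ≈ -38.667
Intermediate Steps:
n(K) = 4 + 4*K (n(K) = 4 + K*4 = 4 + 4*K)
O = -⅑ (O = 2/9 - ⅑*3 = 2/9 - ⅓ = -⅑ ≈ -0.11111)
A(w) = -w/9 (A(w) = w*(-⅑) = -w/9)
(n(-1) - 1*(-79))*A(r(-3)) - 65 = ((4 + 4*(-1)) - 1*(-79))*(-⅑*(-3)) - 65 = ((4 - 4) + 79)*(⅓) - 65 = (0 + 79)*(⅓) - 65 = 79*(⅓) - 65 = 79/3 - 65 = -116/3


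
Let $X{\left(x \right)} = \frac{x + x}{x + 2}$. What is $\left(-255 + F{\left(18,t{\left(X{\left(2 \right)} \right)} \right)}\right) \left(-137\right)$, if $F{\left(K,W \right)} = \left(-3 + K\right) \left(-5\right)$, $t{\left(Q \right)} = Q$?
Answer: $45210$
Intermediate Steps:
$X{\left(x \right)} = \frac{2 x}{2 + x}$
$F{\left(K,W \right)} = 15 - 5 K$
$\left(-255 + F{\left(18,t{\left(X{\left(2 \right)} \right)} \right)}\right) \left(-137\right) = \left(-255 + \left(15 - 90\right)\right) \left(-137\right) = \left(-255 - 75\right) \left(-137\right) = \left(-330\right) \left(-137\right) = 45210$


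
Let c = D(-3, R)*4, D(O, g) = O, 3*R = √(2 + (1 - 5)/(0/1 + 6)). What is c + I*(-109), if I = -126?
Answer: 13722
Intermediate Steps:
R = 2*√3/9 (R = √(2 + (1 - 5)/(0/1 + 6))/3 = √(2 - 4/(0*1 + 6))/3 = √(2 - 4/(0 + 6))/3 = √(2 - 4/6)/3 = √(2 - 4*⅙)/3 = √(2 - ⅔)/3 = √(4/3)/3 = (2*√3/3)/3 = 2*√3/9 ≈ 0.38490)
c = -12 (c = -3*4 = -12)
c + I*(-109) = -12 - 126*(-109) = -12 + 13734 = 13722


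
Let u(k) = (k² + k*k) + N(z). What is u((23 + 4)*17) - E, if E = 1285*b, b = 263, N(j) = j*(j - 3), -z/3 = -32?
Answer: 92335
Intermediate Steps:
z = 96 (z = -3*(-32) = 96)
N(j) = j*(-3 + j)
u(k) = 8928 + 2*k² (u(k) = (k² + k*k) + 96*(-3 + 96) = (k² + k²) + 96*93 = 2*k² + 8928 = 8928 + 2*k²)
E = 337955 (E = 1285*263 = 337955)
u((23 + 4)*17) - E = (8928 + 2*((23 + 4)*17)²) - 1*337955 = (8928 + 2*(27*17)²) - 337955 = (8928 + 2*459²) - 337955 = (8928 + 2*210681) - 337955 = (8928 + 421362) - 337955 = 430290 - 337955 = 92335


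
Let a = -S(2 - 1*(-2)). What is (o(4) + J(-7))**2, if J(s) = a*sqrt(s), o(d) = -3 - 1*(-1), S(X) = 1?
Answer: (2 + I*sqrt(7))**2 ≈ -3.0 + 10.583*I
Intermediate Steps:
o(d) = -2 (o(d) = -3 + 1 = -2)
a = -1 (a = -1*1 = -1)
J(s) = -sqrt(s)
(o(4) + J(-7))**2 = (-2 - sqrt(-7))**2 = (-2 - I*sqrt(7))**2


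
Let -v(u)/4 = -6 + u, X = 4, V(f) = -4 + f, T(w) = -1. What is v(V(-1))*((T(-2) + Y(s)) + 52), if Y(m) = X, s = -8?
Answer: 2420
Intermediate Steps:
Y(m) = 4
v(u) = 24 - 4*u (v(u) = -4*(-6 + u) = 24 - 4*u)
v(V(-1))*((T(-2) + Y(s)) + 52) = (24 - 4*(-4 - 1))*((-1 + 4) + 52) = (24 - 4*(-5))*(3 + 52) = (24 + 20)*55 = 44*55 = 2420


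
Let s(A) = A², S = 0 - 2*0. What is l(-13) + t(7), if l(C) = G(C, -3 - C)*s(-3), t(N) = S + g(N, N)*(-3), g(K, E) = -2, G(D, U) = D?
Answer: -111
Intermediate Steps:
S = 0 (S = 0 + 0 = 0)
t(N) = 6 (t(N) = 0 - 2*(-3) = 0 + 6 = 6)
l(C) = 9*C (l(C) = C*(-3)² = C*9 = 9*C)
l(-13) + t(7) = 9*(-13) + 6 = -117 + 6 = -111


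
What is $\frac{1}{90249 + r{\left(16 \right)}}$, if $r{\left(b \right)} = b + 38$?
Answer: $\frac{1}{90303} \approx 1.1074 \cdot 10^{-5}$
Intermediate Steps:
$r{\left(b \right)} = 38 + b$
$\frac{1}{90249 + r{\left(16 \right)}} = \frac{1}{90249 + \left(38 + 16\right)} = \frac{1}{90249 + 54} = \frac{1}{90303}$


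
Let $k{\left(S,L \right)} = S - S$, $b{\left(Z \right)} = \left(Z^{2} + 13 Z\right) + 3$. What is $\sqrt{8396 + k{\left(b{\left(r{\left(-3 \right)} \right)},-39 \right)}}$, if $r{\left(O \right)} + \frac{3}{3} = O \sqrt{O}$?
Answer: $2 \sqrt{2099} \approx 91.63$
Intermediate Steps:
$r{\left(O \right)} = -1 + O^{\frac{3}{2}}$ ($r{\left(O \right)} = -1 + O \sqrt{O} = -1 + O^{\frac{3}{2}}$)
$b{\left(Z \right)} = 3 + Z^{2} + 13 Z$
$k{\left(S,L \right)} = 0$
$\sqrt{8396 + k{\left(b{\left(r{\left(-3 \right)} \right)},-39 \right)}} = \sqrt{8396 + 0} = \sqrt{8396} = 2 \sqrt{2099}$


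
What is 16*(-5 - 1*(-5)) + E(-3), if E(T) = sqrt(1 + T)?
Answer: I*sqrt(2) ≈ 1.4142*I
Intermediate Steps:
16*(-5 - 1*(-5)) + E(-3) = 16*(-5 - 1*(-5)) + sqrt(1 - 3) = 16*(-5 + 5) + sqrt(-2) = 16*0 + I*sqrt(2) = 0 + I*sqrt(2) = I*sqrt(2)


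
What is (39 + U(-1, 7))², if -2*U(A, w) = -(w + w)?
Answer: 2116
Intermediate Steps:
U(A, w) = w (U(A, w) = -(-1)*(w + w)/2 = -(-1)*2*w/2 = -(-1)*w = w)
(39 + U(-1, 7))² = (39 + 7)² = 46² = 2116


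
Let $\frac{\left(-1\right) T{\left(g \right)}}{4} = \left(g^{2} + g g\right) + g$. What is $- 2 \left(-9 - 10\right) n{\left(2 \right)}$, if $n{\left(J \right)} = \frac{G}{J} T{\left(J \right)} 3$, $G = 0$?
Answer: $0$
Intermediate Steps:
$T{\left(g \right)} = - 8 g^{2} - 4 g$ ($T{\left(g \right)} = - 4 \left(\left(g^{2} + g g\right) + g\right) = - 4 \left(\left(g^{2} + g^{2}\right) + g\right) = - 4 \left(2 g^{2} + g\right) = - 4 \left(g + 2 g^{2}\right) = - 8 g^{2} - 4 g$)
$n{\left(J \right)} = 0$ ($n{\left(J \right)} = \frac{0}{J} \left(- 4 J \left(1 + 2 J\right)\right) 3 = 0 \left(- 4 J \left(1 + 2 J\right)\right) 3 = 0 \cdot 3 = 0$)
$- 2 \left(-9 - 10\right) n{\left(2 \right)} = - 2 \left(-9 - 10\right) 0 = \left(-2\right) \left(-19\right) 0 = 38 \cdot 0 = 0$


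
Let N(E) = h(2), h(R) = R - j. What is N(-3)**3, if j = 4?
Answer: -8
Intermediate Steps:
h(R) = -4 + R (h(R) = R - 1*4 = R - 4 = -4 + R)
N(E) = -2 (N(E) = -4 + 2 = -2)
N(-3)**3 = (-2)**3 = -8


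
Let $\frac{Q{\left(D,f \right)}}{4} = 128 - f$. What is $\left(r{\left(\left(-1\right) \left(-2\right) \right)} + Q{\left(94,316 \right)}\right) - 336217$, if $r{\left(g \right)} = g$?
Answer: $-336967$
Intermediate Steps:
$Q{\left(D,f \right)} = 512 - 4 f$ ($Q{\left(D,f \right)} = 4 \left(128 - f\right) = 512 - 4 f$)
$\left(r{\left(\left(-1\right) \left(-2\right) \right)} + Q{\left(94,316 \right)}\right) - 336217 = \left(\left(-1\right) \left(-2\right) + \left(512 - 1264\right)\right) - 336217 = \left(2 + \left(512 - 1264\right)\right) - 336217 = \left(2 - 752\right) - 336217 = -750 - 336217 = -336967$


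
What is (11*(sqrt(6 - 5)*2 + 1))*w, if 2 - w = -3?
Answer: 165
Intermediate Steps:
w = 5 (w = 2 - 1*(-3) = 2 + 3 = 5)
(11*(sqrt(6 - 5)*2 + 1))*w = (11*(sqrt(6 - 5)*2 + 1))*5 = (11*(sqrt(1)*2 + 1))*5 = (11*(1*2 + 1))*5 = (11*(2 + 1))*5 = (11*3)*5 = 33*5 = 165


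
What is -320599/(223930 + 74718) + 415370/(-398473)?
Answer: -251799465087/119003164504 ≈ -2.1159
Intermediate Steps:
-320599/(223930 + 74718) + 415370/(-398473) = -320599/298648 + 415370*(-1/398473) = -320599*1/298648 - 415370/398473 = -320599/298648 - 415370/398473 = -251799465087/119003164504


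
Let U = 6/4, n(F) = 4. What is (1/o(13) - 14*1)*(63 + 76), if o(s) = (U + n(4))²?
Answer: -234910/121 ≈ -1941.4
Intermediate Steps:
U = 3/2 (U = 6*(¼) = 3/2 ≈ 1.5000)
o(s) = 121/4 (o(s) = (3/2 + 4)² = (11/2)² = 121/4)
(1/o(13) - 14*1)*(63 + 76) = (1/(121/4) - 14*1)*(63 + 76) = (4/121 - 14)*139 = -1690/121*139 = -234910/121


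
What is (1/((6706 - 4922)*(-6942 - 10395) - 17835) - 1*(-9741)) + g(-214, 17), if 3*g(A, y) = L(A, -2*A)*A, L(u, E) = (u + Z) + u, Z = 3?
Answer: 1239666332812/30947043 ≈ 40058.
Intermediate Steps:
L(u, E) = 3 + 2*u (L(u, E) = (u + 3) + u = (3 + u) + u = 3 + 2*u)
g(A, y) = A*(3 + 2*A)/3 (g(A, y) = ((3 + 2*A)*A)/3 = (A*(3 + 2*A))/3 = A*(3 + 2*A)/3)
(1/((6706 - 4922)*(-6942 - 10395) - 17835) - 1*(-9741)) + g(-214, 17) = (1/((6706 - 4922)*(-6942 - 10395) - 17835) - 1*(-9741)) + (⅓)*(-214)*(3 + 2*(-214)) = (1/(1784*(-17337) - 17835) + 9741) + (⅓)*(-214)*(3 - 428) = (1/(-30929208 - 17835) + 9741) + (⅓)*(-214)*(-425) = (1/(-30947043) + 9741) + 90950/3 = (-1/30947043 + 9741) + 90950/3 = 301455145862/30947043 + 90950/3 = 1239666332812/30947043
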